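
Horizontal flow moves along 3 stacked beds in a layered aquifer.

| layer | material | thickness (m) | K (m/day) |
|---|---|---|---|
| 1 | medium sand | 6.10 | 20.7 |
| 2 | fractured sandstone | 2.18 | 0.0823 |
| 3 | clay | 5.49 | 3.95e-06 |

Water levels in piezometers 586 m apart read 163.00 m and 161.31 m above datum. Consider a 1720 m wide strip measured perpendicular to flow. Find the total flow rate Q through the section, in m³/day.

Flow is parallel to layering, so each bed carries its own Darcy discharge and the transmissivities add.
Σ(K_i·b_i) = 20.7×6.10 + 0.0823×2.18 + 3.95e-06×5.49 = 126.4 m²/day.
Hydraulic gradient i = (163.00 − 161.31) / 586 = 1.69 / 586 = 0.002884.
Q = Σ(K_i·b_i) · W · i = 126.4 × 1720 × 0.002884 = 627.2 m³/day.

627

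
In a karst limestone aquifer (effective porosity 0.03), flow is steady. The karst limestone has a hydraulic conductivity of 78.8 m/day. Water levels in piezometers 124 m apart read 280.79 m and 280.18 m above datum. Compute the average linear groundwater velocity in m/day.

12.9

Hydraulic gradient i = (280.79 − 280.18) / 124 = 0.61 / 124 = 0.004919.
Darcy flux q = K · i = 78.80 × 0.004919 = 0.3876 m/day.
Seepage velocity v = q / n_e = 0.3876 / 0.03 = 12.92 m/day.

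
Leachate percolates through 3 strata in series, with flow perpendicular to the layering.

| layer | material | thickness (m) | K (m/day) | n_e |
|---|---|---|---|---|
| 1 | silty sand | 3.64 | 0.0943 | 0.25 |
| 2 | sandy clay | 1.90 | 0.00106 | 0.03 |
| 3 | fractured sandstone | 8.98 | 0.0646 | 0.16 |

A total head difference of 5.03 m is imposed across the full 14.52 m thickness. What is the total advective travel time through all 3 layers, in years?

2.58

With flow normal to the layers, continuity requires the same specific discharge q through every layer.
Σ(b_i/K_i) = 3.64/0.0943 + 1.90/0.00106 + 8.98/0.0646 = 1970 d.
q = Δh / Σ(b_i/K_i) = 5.03 / 1970 = 0.002553 m/day.
In each layer the seepage velocity is v_i = q/n_i, so the layer transit time is t_i = b_i·n_i / q:
  layer 1 (silty sand): t_1 = 3.64 × 0.25 / 0.002553 = 356.4 d
  layer 2 (sandy clay): t_2 = 1.90 × 0.03 / 0.002553 = 22.32 d
  layer 3 (fractured sandstone): t_3 = 8.98 × 0.16 / 0.002553 = 562.7 d
Total t = Σ t_i = 941.5 days = 2.578 years.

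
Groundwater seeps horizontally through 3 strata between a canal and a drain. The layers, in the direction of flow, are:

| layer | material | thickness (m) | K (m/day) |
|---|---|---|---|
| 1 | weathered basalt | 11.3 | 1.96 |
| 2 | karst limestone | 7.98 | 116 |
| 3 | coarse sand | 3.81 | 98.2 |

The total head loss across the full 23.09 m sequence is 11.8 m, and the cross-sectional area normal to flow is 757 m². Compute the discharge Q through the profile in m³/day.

1520

Flow is perpendicular to layering, so the layers act in series and the equivalent K is the thickness-weighted harmonic mean.
Total thickness L = 11.3 + 7.98 + 3.81 = 23.09 m.
Σ(b_i/K_i) = 11.3/1.96 + 7.98/116 + 3.81/98.2 = 5.873 d.
K_eq = L / Σ(b_i/K_i) = 23.09 / 5.873 = 3.932 m/day.
Q = K_eq · A · (Δh/L) = 3.932 × 757 × (11.8/23.09) = 1521 m³/day.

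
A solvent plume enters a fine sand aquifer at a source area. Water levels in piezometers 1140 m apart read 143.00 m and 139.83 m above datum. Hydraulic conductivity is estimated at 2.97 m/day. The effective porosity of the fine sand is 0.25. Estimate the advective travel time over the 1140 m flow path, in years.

Hydraulic gradient i = (143.00 − 139.83) / 1140 = 3.17 / 1140 = 0.002781.
Darcy flux q = K · i = 2.970 × 0.002781 = 0.008259 m/day.
Seepage velocity v = q / n_e = 0.008259 / 0.25 = 0.03303 m/day.
Travel time t = L / v = 1140 / 0.03303 = 34509 days = 94.48 years.

94.5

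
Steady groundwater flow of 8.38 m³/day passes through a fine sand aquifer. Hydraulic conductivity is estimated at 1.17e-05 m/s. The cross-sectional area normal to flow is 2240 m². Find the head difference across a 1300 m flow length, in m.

Convert K: 1.17e-05 m/s × 86400 = 1.011 m/day.
From Q = K·A·i, i = Q / (K·A) = 8.38 / (1.011 × 2240) = 0.003701.
Head loss Δh = i · L = 0.003701 × 1300 = 4.811 m.

4.81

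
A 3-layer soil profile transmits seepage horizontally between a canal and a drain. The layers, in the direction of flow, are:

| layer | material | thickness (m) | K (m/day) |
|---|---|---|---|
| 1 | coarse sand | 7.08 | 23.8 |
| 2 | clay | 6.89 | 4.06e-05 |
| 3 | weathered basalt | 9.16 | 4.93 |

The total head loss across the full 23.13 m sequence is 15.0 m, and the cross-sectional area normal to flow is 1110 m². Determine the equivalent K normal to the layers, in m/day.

Flow is perpendicular to layering, so the layers act in series and the equivalent K is the thickness-weighted harmonic mean.
Total thickness L = 7.08 + 6.89 + 9.16 = 23.13 m.
Σ(b_i/K_i) = 7.08/23.8 + 6.89/4.06e-05 + 9.16/4.93 = 1.697e+05 d.
K_eq = L / Σ(b_i/K_i) = 23.13 / 1.697e+05 = 0.0001363 m/day.

0.000136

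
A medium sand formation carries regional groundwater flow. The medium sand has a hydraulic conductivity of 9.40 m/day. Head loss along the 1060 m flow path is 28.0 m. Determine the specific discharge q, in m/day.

Hydraulic gradient i = Δh / L = 28.0 / 1060 = 0.02642.
Specific discharge q = K · i = 9.400 × 0.02642 = 0.2483 m/day.

0.248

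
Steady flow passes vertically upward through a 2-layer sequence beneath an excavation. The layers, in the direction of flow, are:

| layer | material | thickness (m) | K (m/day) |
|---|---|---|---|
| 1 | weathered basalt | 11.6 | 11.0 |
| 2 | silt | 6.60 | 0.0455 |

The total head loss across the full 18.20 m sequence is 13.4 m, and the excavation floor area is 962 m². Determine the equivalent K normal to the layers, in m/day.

Flow is perpendicular to layering, so the layers act in series and the equivalent K is the thickness-weighted harmonic mean.
Total thickness L = 11.6 + 6.60 = 18.20 m.
Σ(b_i/K_i) = 11.6/11.0 + 6.60/0.0455 = 146.1 d.
K_eq = L / Σ(b_i/K_i) = 18.20 / 146.1 = 0.1246 m/day.

0.125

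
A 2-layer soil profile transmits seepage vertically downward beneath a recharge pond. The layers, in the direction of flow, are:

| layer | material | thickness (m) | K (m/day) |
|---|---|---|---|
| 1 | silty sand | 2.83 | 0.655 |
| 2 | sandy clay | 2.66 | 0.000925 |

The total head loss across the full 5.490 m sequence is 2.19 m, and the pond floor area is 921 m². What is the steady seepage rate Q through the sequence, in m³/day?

0.700

Flow is perpendicular to layering, so the layers act in series and the equivalent K is the thickness-weighted harmonic mean.
Total thickness L = 2.83 + 2.66 = 5.490 m.
Σ(b_i/K_i) = 2.83/0.655 + 2.66/0.000925 = 2880 d.
K_eq = L / Σ(b_i/K_i) = 5.490 / 2880 = 0.001906 m/day.
Q = K_eq · A · (Δh/L) = 0.001906 × 921 × (2.19/5.490) = 0.7003 m³/day.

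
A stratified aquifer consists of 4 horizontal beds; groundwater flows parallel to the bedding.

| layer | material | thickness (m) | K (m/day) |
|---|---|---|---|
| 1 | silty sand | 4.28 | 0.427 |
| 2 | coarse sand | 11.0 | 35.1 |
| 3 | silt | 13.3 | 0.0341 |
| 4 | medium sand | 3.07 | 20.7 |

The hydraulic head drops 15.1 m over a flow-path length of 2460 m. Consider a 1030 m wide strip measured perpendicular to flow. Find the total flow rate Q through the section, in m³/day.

Flow is parallel to layering, so each bed carries its own Darcy discharge and the transmissivities add.
Σ(K_i·b_i) = 0.427×4.28 + 35.1×11.0 + 0.0341×13.3 + 20.7×3.07 = 451.9 m²/day.
Hydraulic gradient i = Δh / L = 15.1 / 2460 = 0.006138.
Q = Σ(K_i·b_i) · W · i = 451.9 × 1030 × 0.006138 = 2857 m³/day.

2860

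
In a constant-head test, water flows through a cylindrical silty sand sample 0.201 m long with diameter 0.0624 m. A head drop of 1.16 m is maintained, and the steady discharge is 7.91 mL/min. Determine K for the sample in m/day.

0.645

Cross-sectional area A = π·(d/2)² = π × (0.0624/2)² = 0.003058 m².
Convert discharge: 7.91 mL/min = 1.318e-07 m³/s.
Darcy's law rearranged: K = Q·L / (A·Δh) = 1.318e-07 × 0.201 / (0.003058 × 1.16) = 7.470e-06 m/s = 0.6454 m/day.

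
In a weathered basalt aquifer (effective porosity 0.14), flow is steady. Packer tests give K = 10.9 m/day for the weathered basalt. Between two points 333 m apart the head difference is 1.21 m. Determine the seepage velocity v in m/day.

Hydraulic gradient i = Δh / L = 1.21 / 333 = 0.003634.
Darcy flux q = K · i = 10.90 × 0.003634 = 0.03961 m/day.
Seepage velocity v = q / n_e = 0.03961 / 0.14 = 0.2829 m/day.

0.283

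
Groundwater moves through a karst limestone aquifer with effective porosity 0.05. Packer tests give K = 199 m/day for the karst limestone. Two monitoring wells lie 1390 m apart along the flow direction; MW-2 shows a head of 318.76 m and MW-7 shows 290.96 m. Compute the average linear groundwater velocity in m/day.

79.6

Hydraulic gradient i = (318.76 − 290.96) / 1390 = 27.8 / 1390 = 0.02000.
Darcy flux q = K · i = 199.0 × 0.02000 = 3.980 m/day.
Seepage velocity v = q / n_e = 3.980 / 0.05 = 79.60 m/day.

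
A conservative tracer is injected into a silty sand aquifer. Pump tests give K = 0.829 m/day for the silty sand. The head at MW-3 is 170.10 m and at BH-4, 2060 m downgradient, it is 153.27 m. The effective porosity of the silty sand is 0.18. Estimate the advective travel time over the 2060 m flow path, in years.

Hydraulic gradient i = (170.10 − 153.27) / 2060 = 16.83 / 2060 = 0.008170.
Darcy flux q = K · i = 0.8290 × 0.008170 = 0.006773 m/day.
Seepage velocity v = q / n_e = 0.006773 / 0.18 = 0.03763 m/day.
Travel time t = L / v = 2060 / 0.03763 = 54748 days = 149.9 years.

150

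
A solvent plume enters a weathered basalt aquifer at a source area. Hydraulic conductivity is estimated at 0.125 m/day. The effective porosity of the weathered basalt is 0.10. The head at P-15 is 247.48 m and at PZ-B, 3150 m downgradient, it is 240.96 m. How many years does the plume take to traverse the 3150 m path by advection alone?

Hydraulic gradient i = (247.48 − 240.96) / 3150 = 6.52 / 3150 = 0.002070.
Darcy flux q = K · i = 0.1250 × 0.002070 = 0.0002587 m/day.
Seepage velocity v = q / n_e = 0.0002587 / 0.10 = 0.002587 m/day.
Travel time t = L / v = 3150 / 0.002587 = 1.217e+06 days = 3333 years.

3330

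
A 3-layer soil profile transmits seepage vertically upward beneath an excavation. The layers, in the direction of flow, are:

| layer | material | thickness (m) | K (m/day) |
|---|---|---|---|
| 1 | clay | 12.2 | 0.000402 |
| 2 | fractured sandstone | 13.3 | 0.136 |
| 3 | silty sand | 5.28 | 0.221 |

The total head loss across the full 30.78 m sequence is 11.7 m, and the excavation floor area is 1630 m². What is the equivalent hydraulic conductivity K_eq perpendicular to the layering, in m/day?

Flow is perpendicular to layering, so the layers act in series and the equivalent K is the thickness-weighted harmonic mean.
Total thickness L = 12.2 + 13.3 + 5.28 = 30.78 m.
Σ(b_i/K_i) = 12.2/0.000402 + 13.3/0.136 + 5.28/0.221 = 30470 d.
K_eq = L / Σ(b_i/K_i) = 30.78 / 30470 = 0.001010 m/day.

0.00101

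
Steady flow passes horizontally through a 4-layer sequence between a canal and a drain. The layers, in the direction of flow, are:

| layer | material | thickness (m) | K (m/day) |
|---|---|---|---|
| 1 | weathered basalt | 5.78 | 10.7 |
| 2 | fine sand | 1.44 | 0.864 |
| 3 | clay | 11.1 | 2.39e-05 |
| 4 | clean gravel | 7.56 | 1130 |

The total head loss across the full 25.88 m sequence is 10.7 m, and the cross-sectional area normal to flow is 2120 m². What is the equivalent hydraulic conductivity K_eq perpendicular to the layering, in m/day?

Flow is perpendicular to layering, so the layers act in series and the equivalent K is the thickness-weighted harmonic mean.
Total thickness L = 5.78 + 1.44 + 11.1 + 7.56 = 25.88 m.
Σ(b_i/K_i) = 5.78/10.7 + 1.44/0.864 + 11.1/2.39e-05 + 7.56/1130 = 4.644e+05 d.
K_eq = L / Σ(b_i/K_i) = 25.88 / 4.644e+05 = 5.572e-05 m/day.

5.57e-05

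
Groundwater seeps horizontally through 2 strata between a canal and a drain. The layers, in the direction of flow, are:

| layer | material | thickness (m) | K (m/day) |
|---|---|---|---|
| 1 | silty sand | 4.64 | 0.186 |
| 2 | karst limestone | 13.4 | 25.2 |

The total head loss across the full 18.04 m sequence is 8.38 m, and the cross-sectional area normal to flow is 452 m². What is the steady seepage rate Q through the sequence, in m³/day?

Flow is perpendicular to layering, so the layers act in series and the equivalent K is the thickness-weighted harmonic mean.
Total thickness L = 4.64 + 13.4 = 18.04 m.
Σ(b_i/K_i) = 4.64/0.186 + 13.4/25.2 = 25.48 d.
K_eq = L / Σ(b_i/K_i) = 18.04 / 25.48 = 0.7081 m/day.
Q = K_eq · A · (Δh/L) = 0.7081 × 452 × (8.38/18.04) = 148.7 m³/day.

149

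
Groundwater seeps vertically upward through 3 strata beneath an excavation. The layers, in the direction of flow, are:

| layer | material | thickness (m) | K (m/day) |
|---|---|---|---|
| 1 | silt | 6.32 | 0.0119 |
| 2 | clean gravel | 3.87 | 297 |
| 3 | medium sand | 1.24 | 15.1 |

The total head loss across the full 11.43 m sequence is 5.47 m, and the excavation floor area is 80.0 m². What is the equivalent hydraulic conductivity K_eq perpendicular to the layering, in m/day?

0.0215

Flow is perpendicular to layering, so the layers act in series and the equivalent K is the thickness-weighted harmonic mean.
Total thickness L = 6.32 + 3.87 + 1.24 = 11.43 m.
Σ(b_i/K_i) = 6.32/0.0119 + 3.87/297 + 1.24/15.1 = 531.2 d.
K_eq = L / Σ(b_i/K_i) = 11.43 / 531.2 = 0.02152 m/day.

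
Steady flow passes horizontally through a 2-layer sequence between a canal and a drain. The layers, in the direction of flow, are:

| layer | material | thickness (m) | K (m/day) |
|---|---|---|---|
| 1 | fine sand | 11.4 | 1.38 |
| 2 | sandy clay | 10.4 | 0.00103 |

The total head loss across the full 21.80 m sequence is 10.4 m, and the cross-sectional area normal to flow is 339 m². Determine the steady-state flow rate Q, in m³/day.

Flow is perpendicular to layering, so the layers act in series and the equivalent K is the thickness-weighted harmonic mean.
Total thickness L = 11.4 + 10.4 = 21.80 m.
Σ(b_i/K_i) = 11.4/1.38 + 10.4/0.00103 = 10105 d.
K_eq = L / Σ(b_i/K_i) = 21.80 / 10105 = 0.002157 m/day.
Q = K_eq · A · (Δh/L) = 0.002157 × 339 × (10.4/21.80) = 0.3489 m³/day.

0.349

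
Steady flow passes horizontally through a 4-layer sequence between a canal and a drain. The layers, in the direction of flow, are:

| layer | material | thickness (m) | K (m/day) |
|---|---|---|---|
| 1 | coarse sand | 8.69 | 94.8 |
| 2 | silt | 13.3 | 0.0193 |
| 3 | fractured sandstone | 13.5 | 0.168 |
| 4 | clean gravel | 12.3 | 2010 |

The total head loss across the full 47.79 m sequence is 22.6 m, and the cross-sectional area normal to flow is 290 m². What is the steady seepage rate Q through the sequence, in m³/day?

8.52

Flow is perpendicular to layering, so the layers act in series and the equivalent K is the thickness-weighted harmonic mean.
Total thickness L = 8.69 + 13.3 + 13.5 + 12.3 = 47.79 m.
Σ(b_i/K_i) = 8.69/94.8 + 13.3/0.0193 + 13.5/0.168 + 12.3/2010 = 769.6 d.
K_eq = L / Σ(b_i/K_i) = 47.79 / 769.6 = 0.06210 m/day.
Q = K_eq · A · (Δh/L) = 0.06210 × 290 × (22.6/47.79) = 8.516 m³/day.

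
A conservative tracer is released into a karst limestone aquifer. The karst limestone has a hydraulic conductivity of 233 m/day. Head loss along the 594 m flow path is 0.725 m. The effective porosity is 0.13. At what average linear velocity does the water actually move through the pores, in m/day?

2.19

Hydraulic gradient i = Δh / L = 0.725 / 594 = 0.001221.
Darcy flux q = K · i = 233.0 × 0.001221 = 0.2844 m/day.
Seepage velocity v = q / n_e = 0.2844 / 0.13 = 2.188 m/day.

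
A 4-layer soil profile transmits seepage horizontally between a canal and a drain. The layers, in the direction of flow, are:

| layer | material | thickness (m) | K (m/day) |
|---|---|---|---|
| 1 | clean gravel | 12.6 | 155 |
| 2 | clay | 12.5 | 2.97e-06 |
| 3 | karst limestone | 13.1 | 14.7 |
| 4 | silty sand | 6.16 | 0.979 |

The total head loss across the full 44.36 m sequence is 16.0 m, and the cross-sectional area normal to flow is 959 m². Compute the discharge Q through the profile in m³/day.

Flow is perpendicular to layering, so the layers act in series and the equivalent K is the thickness-weighted harmonic mean.
Total thickness L = 12.6 + 12.5 + 13.1 + 6.16 = 44.36 m.
Σ(b_i/K_i) = 12.6/155 + 12.5/2.97e-06 + 13.1/14.7 + 6.16/0.979 = 4.209e+06 d.
K_eq = L / Σ(b_i/K_i) = 44.36 / 4.209e+06 = 1.054e-05 m/day.
Q = K_eq · A · (Δh/L) = 1.054e-05 × 959 × (16.0/44.36) = 0.003646 m³/day.

0.00365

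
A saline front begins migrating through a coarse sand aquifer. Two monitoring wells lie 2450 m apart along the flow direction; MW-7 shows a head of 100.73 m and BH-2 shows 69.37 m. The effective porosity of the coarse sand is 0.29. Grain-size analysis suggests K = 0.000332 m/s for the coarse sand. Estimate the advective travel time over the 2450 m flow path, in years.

5.30

Convert K: 0.000332 m/s × 86400 = 28.68 m/day.
Hydraulic gradient i = (100.73 − 69.37) / 2450 = 31.36 / 2450 = 0.01280.
Darcy flux q = K · i = 28.68 × 0.01280 = 0.3672 m/day.
Seepage velocity v = q / n_e = 0.3672 / 0.29 = 1.266 m/day.
Travel time t = L / v = 2450 / 1.266 = 1935 days = 5.298 years.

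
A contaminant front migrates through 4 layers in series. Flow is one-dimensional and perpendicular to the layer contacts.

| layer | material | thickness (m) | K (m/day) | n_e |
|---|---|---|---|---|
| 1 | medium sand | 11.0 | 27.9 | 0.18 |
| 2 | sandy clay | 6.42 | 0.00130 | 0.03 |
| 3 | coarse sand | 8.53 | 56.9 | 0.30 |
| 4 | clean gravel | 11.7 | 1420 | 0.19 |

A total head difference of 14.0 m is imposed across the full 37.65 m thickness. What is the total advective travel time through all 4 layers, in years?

6.72

With flow normal to the layers, continuity requires the same specific discharge q through every layer.
Σ(b_i/K_i) = 11.0/27.9 + 6.42/0.00130 + 8.53/56.9 + 11.7/1420 = 4939 d.
q = Δh / Σ(b_i/K_i) = 14.0 / 4939 = 0.002835 m/day.
In each layer the seepage velocity is v_i = q/n_i, so the layer transit time is t_i = b_i·n_i / q:
  layer 1 (medium sand): t_1 = 11.0 × 0.18 / 0.002835 = 698.5 d
  layer 2 (sandy clay): t_2 = 6.42 × 0.03 / 0.002835 = 67.95 d
  layer 3 (coarse sand): t_3 = 8.53 × 0.30 / 0.002835 = 902.8 d
  layer 4 (clean gravel): t_4 = 11.7 × 0.19 / 0.002835 = 784.2 d
Total t = Σ t_i = 2453 days = 6.717 years.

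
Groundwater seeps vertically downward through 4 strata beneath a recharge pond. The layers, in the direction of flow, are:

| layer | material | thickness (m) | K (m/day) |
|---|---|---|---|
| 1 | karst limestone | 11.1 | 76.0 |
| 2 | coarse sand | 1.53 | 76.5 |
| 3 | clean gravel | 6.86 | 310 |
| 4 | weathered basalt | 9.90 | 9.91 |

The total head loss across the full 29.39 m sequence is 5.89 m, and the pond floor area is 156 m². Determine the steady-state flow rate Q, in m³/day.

774

Flow is perpendicular to layering, so the layers act in series and the equivalent K is the thickness-weighted harmonic mean.
Total thickness L = 11.1 + 1.53 + 6.86 + 9.90 = 29.39 m.
Σ(b_i/K_i) = 11.1/76.0 + 1.53/76.5 + 6.86/310 + 9.90/9.91 = 1.187 d.
K_eq = L / Σ(b_i/K_i) = 29.39 / 1.187 = 24.76 m/day.
Q = K_eq · A · (Δh/L) = 24.76 × 156 × (5.89/29.39) = 774.0 m³/day.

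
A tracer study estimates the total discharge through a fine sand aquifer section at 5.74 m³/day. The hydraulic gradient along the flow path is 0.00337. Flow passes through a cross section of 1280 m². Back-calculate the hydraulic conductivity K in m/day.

1.33

Hydraulic gradient i = 0.00337.
From Q = K·A·i, K = Q / (A·i) = 5.74 / (1280 × 0.003370) = 1.331 m/day.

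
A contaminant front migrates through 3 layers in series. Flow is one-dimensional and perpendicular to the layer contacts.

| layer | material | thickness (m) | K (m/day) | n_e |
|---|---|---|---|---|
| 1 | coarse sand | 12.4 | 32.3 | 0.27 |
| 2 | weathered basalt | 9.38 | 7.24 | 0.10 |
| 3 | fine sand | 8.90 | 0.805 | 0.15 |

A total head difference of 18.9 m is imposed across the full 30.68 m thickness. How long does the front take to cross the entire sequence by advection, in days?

3.79

With flow normal to the layers, continuity requires the same specific discharge q through every layer.
Σ(b_i/K_i) = 12.4/32.3 + 9.38/7.24 + 8.90/0.805 = 12.74 d.
q = Δh / Σ(b_i/K_i) = 18.9 / 12.74 = 1.484 m/day.
In each layer the seepage velocity is v_i = q/n_i, so the layer transit time is t_i = b_i·n_i / q:
  layer 1 (coarse sand): t_1 = 12.4 × 0.27 / 1.484 = 2.256 d
  layer 2 (weathered basalt): t_2 = 9.38 × 0.10 / 1.484 = 0.6321 d
  layer 3 (fine sand): t_3 = 8.90 × 0.15 / 1.484 = 0.8996 d
Total t = Σ t_i = 3.788 days.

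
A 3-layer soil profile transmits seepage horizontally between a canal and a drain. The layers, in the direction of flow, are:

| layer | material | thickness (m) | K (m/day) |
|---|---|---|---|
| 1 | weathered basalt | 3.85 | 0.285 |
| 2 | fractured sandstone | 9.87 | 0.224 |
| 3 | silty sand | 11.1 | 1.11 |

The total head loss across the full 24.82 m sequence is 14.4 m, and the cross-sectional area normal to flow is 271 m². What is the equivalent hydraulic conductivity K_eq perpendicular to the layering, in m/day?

Flow is perpendicular to layering, so the layers act in series and the equivalent K is the thickness-weighted harmonic mean.
Total thickness L = 3.85 + 9.87 + 11.1 = 24.82 m.
Σ(b_i/K_i) = 3.85/0.285 + 9.87/0.224 + 11.1/1.11 = 67.57 d.
K_eq = L / Σ(b_i/K_i) = 24.82 / 67.57 = 0.3673 m/day.

0.367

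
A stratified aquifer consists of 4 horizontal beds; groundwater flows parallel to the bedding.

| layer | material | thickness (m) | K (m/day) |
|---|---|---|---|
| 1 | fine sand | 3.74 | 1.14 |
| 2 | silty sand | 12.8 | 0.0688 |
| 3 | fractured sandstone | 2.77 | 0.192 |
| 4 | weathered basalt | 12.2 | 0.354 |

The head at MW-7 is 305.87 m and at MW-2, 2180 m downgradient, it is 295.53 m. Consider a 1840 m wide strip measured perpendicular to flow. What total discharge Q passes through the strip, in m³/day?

87.2

Flow is parallel to layering, so each bed carries its own Darcy discharge and the transmissivities add.
Σ(K_i·b_i) = 1.14×3.74 + 0.0688×12.8 + 0.192×2.77 + 0.354×12.2 = 9.995 m²/day.
Hydraulic gradient i = (305.87 − 295.53) / 2180 = 10.34 / 2180 = 0.004743.
Q = Σ(K_i·b_i) · W · i = 9.995 × 1840 × 0.004743 = 87.23 m³/day.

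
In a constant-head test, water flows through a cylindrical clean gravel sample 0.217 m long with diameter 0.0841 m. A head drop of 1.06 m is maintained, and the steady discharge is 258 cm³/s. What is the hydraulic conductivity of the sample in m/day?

821

Cross-sectional area A = π·(d/2)² = π × (0.0841/2)² = 0.005555 m².
Convert discharge: 258 cm³/s = 0.0002580 m³/s.
Darcy's law rearranged: K = Q·L / (A·Δh) = 0.0002580 × 0.217 / (0.005555 × 1.06) = 0.009508 m/s = 821.5 m/day.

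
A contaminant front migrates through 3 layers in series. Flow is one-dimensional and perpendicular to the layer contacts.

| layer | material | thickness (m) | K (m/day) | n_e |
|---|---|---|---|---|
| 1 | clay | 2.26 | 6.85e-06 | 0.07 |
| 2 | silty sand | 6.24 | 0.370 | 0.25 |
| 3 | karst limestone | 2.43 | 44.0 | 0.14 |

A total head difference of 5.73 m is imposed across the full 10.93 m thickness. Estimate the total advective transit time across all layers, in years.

With flow normal to the layers, continuity requires the same specific discharge q through every layer.
Σ(b_i/K_i) = 2.26/6.85e-06 + 6.24/0.370 + 2.43/44.0 = 3.299e+05 d.
q = Δh / Σ(b_i/K_i) = 5.73 / 3.299e+05 = 1.737e-05 m/day.
In each layer the seepage velocity is v_i = q/n_i, so the layer transit time is t_i = b_i·n_i / q:
  layer 1 (clay): t_1 = 2.26 × 0.07 / 1.737e-05 = 9109 d
  layer 2 (silty sand): t_2 = 6.24 × 0.25 / 1.737e-05 = 89828 d
  layer 3 (karst limestone): t_3 = 2.43 × 0.14 / 1.737e-05 = 19589 d
Total t = Σ t_i = 1.185e+05 days = 324.5 years.

325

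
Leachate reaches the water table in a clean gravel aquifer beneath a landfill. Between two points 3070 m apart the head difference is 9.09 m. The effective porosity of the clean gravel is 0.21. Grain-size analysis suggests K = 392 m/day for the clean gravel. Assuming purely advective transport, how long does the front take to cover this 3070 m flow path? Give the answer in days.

555

Hydraulic gradient i = Δh / L = 9.09 / 3070 = 0.002961.
Darcy flux q = K · i = 392.0 × 0.002961 = 1.161 m/day.
Seepage velocity v = q / n_e = 1.161 / 0.21 = 5.527 m/day.
Travel time t = L / v = 3070 / 5.527 = 555.5 days.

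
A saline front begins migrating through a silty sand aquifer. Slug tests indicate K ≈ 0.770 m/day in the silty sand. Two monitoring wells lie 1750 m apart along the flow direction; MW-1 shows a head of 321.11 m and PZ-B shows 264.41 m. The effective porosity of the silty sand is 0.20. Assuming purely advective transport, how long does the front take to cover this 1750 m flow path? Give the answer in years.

38.4

Hydraulic gradient i = (321.11 − 264.41) / 1750 = 56.7 / 1750 = 0.03240.
Darcy flux q = K · i = 0.7700 × 0.03240 = 0.02495 m/day.
Seepage velocity v = q / n_e = 0.02495 / 0.20 = 0.1247 m/day.
Travel time t = L / v = 1750 / 0.1247 = 14029 days = 38.41 years.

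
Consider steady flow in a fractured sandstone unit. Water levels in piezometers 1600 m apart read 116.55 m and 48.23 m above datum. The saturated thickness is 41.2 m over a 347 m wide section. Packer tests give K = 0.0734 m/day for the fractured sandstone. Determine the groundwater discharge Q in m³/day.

44.8

Cross-sectional area A = 347 × 41.2 = 14296 m².
Hydraulic gradient i = (116.55 − 48.23) / 1600 = 68.32 / 1600 = 0.04270.
Darcy's law: Q = K · A · i = 0.07340 × 14296 × 0.04270 = 44.81 m³/day.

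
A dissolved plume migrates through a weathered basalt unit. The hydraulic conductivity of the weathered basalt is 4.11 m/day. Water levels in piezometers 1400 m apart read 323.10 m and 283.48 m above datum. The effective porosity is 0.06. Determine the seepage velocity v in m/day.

1.94

Hydraulic gradient i = (323.10 − 283.48) / 1400 = 39.62 / 1400 = 0.02830.
Darcy flux q = K · i = 4.110 × 0.02830 = 0.1163 m/day.
Seepage velocity v = q / n_e = 0.1163 / 0.06 = 1.939 m/day.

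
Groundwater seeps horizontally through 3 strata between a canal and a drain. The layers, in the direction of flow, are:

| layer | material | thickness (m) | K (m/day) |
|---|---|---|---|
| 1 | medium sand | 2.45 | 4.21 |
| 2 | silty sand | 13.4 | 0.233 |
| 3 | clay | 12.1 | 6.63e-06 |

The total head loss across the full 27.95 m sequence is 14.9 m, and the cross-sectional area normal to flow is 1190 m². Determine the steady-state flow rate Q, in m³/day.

Flow is perpendicular to layering, so the layers act in series and the equivalent K is the thickness-weighted harmonic mean.
Total thickness L = 2.45 + 13.4 + 12.1 = 27.95 m.
Σ(b_i/K_i) = 2.45/4.21 + 13.4/0.233 + 12.1/6.63e-06 = 1.825e+06 d.
K_eq = L / Σ(b_i/K_i) = 27.95 / 1.825e+06 = 1.531e-05 m/day.
Q = K_eq · A · (Δh/L) = 1.531e-05 × 1190 × (14.9/27.95) = 0.009715 m³/day.

0.00972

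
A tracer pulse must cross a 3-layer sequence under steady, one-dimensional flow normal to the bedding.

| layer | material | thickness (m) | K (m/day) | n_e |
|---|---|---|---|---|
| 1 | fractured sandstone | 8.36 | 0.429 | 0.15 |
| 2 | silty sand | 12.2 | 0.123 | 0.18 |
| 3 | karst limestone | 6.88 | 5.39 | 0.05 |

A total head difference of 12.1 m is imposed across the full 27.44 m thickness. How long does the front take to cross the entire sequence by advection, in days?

With flow normal to the layers, continuity requires the same specific discharge q through every layer.
Σ(b_i/K_i) = 8.36/0.429 + 12.2/0.123 + 6.88/5.39 = 120.0 d.
q = Δh / Σ(b_i/K_i) = 12.1 / 120.0 = 0.1009 m/day.
In each layer the seepage velocity is v_i = q/n_i, so the layer transit time is t_i = b_i·n_i / q:
  layer 1 (fractured sandstone): t_1 = 8.36 × 0.15 / 0.1009 = 12.43 d
  layer 2 (silty sand): t_2 = 12.2 × 0.18 / 0.1009 = 21.77 d
  layer 3 (karst limestone): t_3 = 6.88 × 0.05 / 0.1009 = 3.410 d
Total t = Σ t_i = 37.61 days.

37.6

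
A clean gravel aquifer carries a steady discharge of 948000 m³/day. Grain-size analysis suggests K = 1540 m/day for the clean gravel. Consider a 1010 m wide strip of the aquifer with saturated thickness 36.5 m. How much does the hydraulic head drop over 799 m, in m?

13.3

Cross-sectional area A = 1010 × 36.5 = 36865 m².
From Q = K·A·i, i = Q / (K·A) = 948000 / (1540 × 36865) = 0.01670.
Head loss Δh = i · L = 0.01670 × 799 = 13.34 m.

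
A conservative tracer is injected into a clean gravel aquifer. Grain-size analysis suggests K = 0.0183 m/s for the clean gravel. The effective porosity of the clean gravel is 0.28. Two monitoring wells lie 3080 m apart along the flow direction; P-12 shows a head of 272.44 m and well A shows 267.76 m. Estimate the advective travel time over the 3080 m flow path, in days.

359

Convert K: 0.0183 m/s × 86400 = 1581 m/day.
Hydraulic gradient i = (272.44 − 267.76) / 3080 = 4.68 / 3080 = 0.001519.
Darcy flux q = K · i = 1581 × 0.001519 = 2.402 m/day.
Seepage velocity v = q / n_e = 2.402 / 0.28 = 8.580 m/day.
Travel time t = L / v = 3080 / 8.580 = 359.0 days.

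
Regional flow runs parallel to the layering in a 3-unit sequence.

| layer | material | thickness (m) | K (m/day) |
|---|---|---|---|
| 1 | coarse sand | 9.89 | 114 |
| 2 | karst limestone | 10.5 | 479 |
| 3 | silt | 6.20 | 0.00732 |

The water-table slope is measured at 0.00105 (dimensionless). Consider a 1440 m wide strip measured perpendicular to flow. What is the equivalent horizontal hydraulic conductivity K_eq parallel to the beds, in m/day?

232

Flow is parallel to layering, so each bed carries its own Darcy discharge and the transmissivities add.
Σ(K_i·b_i) = 114×9.89 + 479×10.5 + 0.00732×6.20 = 6157 m²/day.
Total thickness b = 26.59 m, so K_eq = Σ(K_i·b_i)/b = 231.6 m/day.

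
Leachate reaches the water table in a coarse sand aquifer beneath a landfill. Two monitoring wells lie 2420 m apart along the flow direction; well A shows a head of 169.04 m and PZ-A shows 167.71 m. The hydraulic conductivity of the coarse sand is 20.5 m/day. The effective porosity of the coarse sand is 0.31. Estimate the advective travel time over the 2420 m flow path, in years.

182

Hydraulic gradient i = (169.04 − 167.71) / 2420 = 1.33 / 2420 = 0.0005496.
Darcy flux q = K · i = 20.50 × 0.0005496 = 0.01127 m/day.
Seepage velocity v = q / n_e = 0.01127 / 0.31 = 0.03634 m/day.
Travel time t = L / v = 2420 / 0.03634 = 66587 days = 182.3 years.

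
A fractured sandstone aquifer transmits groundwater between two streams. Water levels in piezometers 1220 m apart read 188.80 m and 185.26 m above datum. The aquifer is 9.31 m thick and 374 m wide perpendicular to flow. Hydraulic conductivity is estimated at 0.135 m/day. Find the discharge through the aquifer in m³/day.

1.36

Cross-sectional area A = 374 × 9.31 = 3482 m².
Hydraulic gradient i = (188.80 − 185.26) / 1220 = 3.54 / 1220 = 0.002902.
Darcy's law: Q = K · A · i = 0.1350 × 3482 × 0.002902 = 1.364 m³/day.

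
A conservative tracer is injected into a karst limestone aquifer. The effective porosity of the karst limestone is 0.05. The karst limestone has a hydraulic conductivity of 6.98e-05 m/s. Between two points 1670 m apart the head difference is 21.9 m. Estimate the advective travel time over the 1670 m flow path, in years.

2.89

Convert K: 6.98e-05 m/s × 86400 = 6.031 m/day.
Hydraulic gradient i = Δh / L = 21.9 / 1670 = 0.01311.
Darcy flux q = K · i = 6.031 × 0.01311 = 0.07909 m/day.
Seepage velocity v = q / n_e = 0.07909 / 0.05 = 1.582 m/day.
Travel time t = L / v = 1670 / 1.582 = 1056 days = 2.891 years.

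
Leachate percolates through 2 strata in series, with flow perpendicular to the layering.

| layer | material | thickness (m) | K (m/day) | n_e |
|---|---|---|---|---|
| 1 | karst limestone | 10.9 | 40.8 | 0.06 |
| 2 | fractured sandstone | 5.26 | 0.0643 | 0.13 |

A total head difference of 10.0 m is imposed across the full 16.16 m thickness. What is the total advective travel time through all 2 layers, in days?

11.0

With flow normal to the layers, continuity requires the same specific discharge q through every layer.
Σ(b_i/K_i) = 10.9/40.8 + 5.26/0.0643 = 82.07 d.
q = Δh / Σ(b_i/K_i) = 10.0 / 82.07 = 0.1218 m/day.
In each layer the seepage velocity is v_i = q/n_i, so the layer transit time is t_i = b_i·n_i / q:
  layer 1 (karst limestone): t_1 = 10.9 × 0.06 / 0.1218 = 5.367 d
  layer 2 (fractured sandstone): t_2 = 5.26 × 0.13 / 0.1218 = 5.612 d
Total t = Σ t_i = 10.98 days.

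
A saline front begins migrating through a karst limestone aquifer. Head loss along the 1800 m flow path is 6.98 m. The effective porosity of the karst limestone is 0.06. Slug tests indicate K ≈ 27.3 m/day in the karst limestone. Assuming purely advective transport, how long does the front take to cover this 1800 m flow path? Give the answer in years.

Hydraulic gradient i = Δh / L = 6.98 / 1800 = 0.003878.
Darcy flux q = K · i = 27.30 × 0.003878 = 0.1059 m/day.
Seepage velocity v = q / n_e = 0.1059 / 0.06 = 1.764 m/day.
Travel time t = L / v = 1800 / 1.764 = 1020 days = 2.793 years.

2.79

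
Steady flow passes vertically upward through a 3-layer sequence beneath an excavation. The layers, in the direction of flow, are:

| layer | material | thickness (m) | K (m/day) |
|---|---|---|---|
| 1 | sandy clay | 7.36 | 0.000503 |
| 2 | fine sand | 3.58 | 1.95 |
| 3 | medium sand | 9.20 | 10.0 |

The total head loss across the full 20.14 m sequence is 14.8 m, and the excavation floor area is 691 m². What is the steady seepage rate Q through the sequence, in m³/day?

0.699

Flow is perpendicular to layering, so the layers act in series and the equivalent K is the thickness-weighted harmonic mean.
Total thickness L = 7.36 + 3.58 + 9.20 = 20.14 m.
Σ(b_i/K_i) = 7.36/0.000503 + 3.58/1.95 + 9.20/10.0 = 14635 d.
K_eq = L / Σ(b_i/K_i) = 20.14 / 14635 = 0.001376 m/day.
Q = K_eq · A · (Δh/L) = 0.001376 × 691 × (14.8/20.14) = 0.6988 m³/day.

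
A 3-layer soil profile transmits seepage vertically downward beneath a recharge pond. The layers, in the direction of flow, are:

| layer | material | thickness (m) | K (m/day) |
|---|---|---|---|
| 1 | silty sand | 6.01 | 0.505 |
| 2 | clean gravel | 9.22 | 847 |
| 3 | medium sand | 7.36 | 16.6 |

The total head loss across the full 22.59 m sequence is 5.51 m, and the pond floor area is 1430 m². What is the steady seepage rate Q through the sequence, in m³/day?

638

Flow is perpendicular to layering, so the layers act in series and the equivalent K is the thickness-weighted harmonic mean.
Total thickness L = 6.01 + 9.22 + 7.36 = 22.59 m.
Σ(b_i/K_i) = 6.01/0.505 + 9.22/847 + 7.36/16.6 = 12.36 d.
K_eq = L / Σ(b_i/K_i) = 22.59 / 12.36 = 1.828 m/day.
Q = K_eq · A · (Δh/L) = 1.828 × 1430 × (5.51/22.59) = 637.7 m³/day.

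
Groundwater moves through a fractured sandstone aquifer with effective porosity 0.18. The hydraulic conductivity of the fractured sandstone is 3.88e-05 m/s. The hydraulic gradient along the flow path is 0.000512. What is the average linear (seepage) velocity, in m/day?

Convert K: 3.88e-05 m/s × 86400 = 3.352 m/day.
Hydraulic gradient i = 0.000512.
Darcy flux q = K · i = 3.352 × 0.0005120 = 0.001716 m/day.
Seepage velocity v = q / n_e = 0.001716 / 0.18 = 0.009535 m/day.

0.00954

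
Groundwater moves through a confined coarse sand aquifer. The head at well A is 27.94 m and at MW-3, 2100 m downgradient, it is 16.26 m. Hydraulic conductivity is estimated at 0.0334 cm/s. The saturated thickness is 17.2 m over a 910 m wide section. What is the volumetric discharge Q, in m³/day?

Convert K: 0.0334 cm/s × 864 = 28.86 m/day.
Cross-sectional area A = 910 × 17.2 = 15652 m².
Hydraulic gradient i = (27.94 − 16.26) / 2100 = 11.68 / 2100 = 0.005562.
Darcy's law: Q = K · A · i = 28.86 × 15652 × 0.005562 = 2512 m³/day.

2510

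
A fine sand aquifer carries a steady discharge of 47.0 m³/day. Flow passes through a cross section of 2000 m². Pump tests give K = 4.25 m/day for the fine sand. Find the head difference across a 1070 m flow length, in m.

From Q = K·A·i, i = Q / (K·A) = 47.0 / (4.250 × 2000) = 0.005529.
Head loss Δh = i · L = 0.005529 × 1070 = 5.916 m.

5.92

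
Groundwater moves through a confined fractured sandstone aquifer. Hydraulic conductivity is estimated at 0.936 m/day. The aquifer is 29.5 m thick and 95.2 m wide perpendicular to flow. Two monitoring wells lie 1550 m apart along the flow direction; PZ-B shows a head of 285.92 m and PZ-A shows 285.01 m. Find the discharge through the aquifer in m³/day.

1.54

Cross-sectional area A = 95.2 × 29.5 = 2808 m².
Hydraulic gradient i = (285.92 − 285.01) / 1550 = 0.91 / 1550 = 0.0005871.
Darcy's law: Q = K · A · i = 0.9360 × 2808 × 0.0005871 = 1.543 m³/day.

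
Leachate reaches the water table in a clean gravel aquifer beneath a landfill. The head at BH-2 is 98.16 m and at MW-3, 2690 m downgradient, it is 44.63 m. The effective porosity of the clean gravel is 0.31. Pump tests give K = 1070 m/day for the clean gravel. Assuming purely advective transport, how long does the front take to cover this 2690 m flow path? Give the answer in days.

Hydraulic gradient i = (98.16 − 44.63) / 2690 = 53.53 / 2690 = 0.01990.
Darcy flux q = K · i = 1070 × 0.01990 = 21.29 m/day.
Seepage velocity v = q / n_e = 21.29 / 0.31 = 68.69 m/day.
Travel time t = L / v = 2690 / 68.69 = 39.16 days.

39.2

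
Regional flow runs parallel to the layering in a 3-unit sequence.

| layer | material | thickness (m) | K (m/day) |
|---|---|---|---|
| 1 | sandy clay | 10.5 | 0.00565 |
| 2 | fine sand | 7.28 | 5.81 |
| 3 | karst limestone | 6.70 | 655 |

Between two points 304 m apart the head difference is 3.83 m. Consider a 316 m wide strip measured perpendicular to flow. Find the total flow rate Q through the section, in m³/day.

Flow is parallel to layering, so each bed carries its own Darcy discharge and the transmissivities add.
Σ(K_i·b_i) = 0.00565×10.5 + 5.81×7.28 + 655×6.70 = 4431 m²/day.
Hydraulic gradient i = Δh / L = 3.83 / 304 = 0.01260.
Q = Σ(K_i·b_i) · W · i = 4431 × 316 × 0.01260 = 17640 m³/day.

17600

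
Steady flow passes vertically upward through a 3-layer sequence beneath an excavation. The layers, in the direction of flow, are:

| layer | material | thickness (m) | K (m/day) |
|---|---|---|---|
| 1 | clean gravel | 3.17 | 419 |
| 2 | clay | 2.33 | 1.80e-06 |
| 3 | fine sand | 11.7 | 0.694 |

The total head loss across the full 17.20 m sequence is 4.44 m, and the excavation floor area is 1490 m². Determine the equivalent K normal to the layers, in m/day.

1.33e-05

Flow is perpendicular to layering, so the layers act in series and the equivalent K is the thickness-weighted harmonic mean.
Total thickness L = 3.17 + 2.33 + 11.7 = 17.20 m.
Σ(b_i/K_i) = 3.17/419 + 2.33/1.80e-06 + 11.7/0.694 = 1.294e+06 d.
K_eq = L / Σ(b_i/K_i) = 17.20 / 1.294e+06 = 1.329e-05 m/day.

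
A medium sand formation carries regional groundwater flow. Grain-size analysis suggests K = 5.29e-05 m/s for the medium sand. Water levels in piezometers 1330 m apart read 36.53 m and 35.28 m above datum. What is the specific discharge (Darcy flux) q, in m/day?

Convert K: 5.29e-05 m/s × 86400 = 4.571 m/day.
Hydraulic gradient i = (36.53 − 35.28) / 1330 = 1.25 / 1330 = 0.0009398.
Specific discharge q = K · i = 4.571 × 0.0009398 = 0.004296 m/day.

0.00430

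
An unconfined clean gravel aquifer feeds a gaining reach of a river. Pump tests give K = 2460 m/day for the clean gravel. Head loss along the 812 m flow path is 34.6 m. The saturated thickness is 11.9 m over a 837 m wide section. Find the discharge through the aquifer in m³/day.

1.04e+06

Cross-sectional area A = 837 × 11.9 = 9960 m².
Hydraulic gradient i = Δh / L = 34.6 / 812 = 0.04261.
Darcy's law: Q = K · A · i = 2460 × 9960 × 0.04261 = 1.044e+06 m³/day.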